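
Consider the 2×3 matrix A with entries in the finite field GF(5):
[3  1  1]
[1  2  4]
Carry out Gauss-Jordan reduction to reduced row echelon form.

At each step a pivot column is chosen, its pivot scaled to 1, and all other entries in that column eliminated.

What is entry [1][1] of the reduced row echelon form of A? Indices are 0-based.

M[1][1] = 0

pivot(0,0)=3: scale R0 → (1, 2, 2)
  clear (1,0): R1 −= (1)R0 → (0, 0, 2)
col 1: no nonzero at/below row 1; advance.
pivot(1,2)=2: scale R1 → (0, 0, 1)
  clear (0,2): R0 −= (2)R1 → (1, 2, 0)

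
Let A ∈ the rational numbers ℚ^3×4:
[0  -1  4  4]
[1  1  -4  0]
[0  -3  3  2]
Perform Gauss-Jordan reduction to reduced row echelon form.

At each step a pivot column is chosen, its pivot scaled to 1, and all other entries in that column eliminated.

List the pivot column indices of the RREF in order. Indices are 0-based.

pivot columns: 0, 1, 2

pivot(0,0): swap R0↔R1
pivot(0,0)=1: scale R0 → (1, 1, -4, 0)
pivot(1,1)=-1: scale R1 → (0, 1, -4, -4)
  clear (0,1): R0 −= (1)R1 → (1, 0, 0, 4)
  clear (2,1): R2 −= (-3)R1 → (0, 0, -9, -10)
pivot(2,2)=-9: scale R2 → (0, 0, 1, 10/9)
  clear (1,2): R1 −= (-4)R2 → (0, 1, 0, 4/9)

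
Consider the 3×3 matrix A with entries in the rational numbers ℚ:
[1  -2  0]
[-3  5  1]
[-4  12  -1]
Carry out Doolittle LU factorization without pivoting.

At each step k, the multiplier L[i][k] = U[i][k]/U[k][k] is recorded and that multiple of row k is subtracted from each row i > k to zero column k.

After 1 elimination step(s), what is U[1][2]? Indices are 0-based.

U[1][2] = 1

k=0: U[0][0]=1
  eliminate (1,0): mult=-3, new row 1: (0, -1, 1); set L[1][0]=-3
  eliminate (2,0): mult=-4, new row 2: (0, 4, -1); set L[2][0]=-4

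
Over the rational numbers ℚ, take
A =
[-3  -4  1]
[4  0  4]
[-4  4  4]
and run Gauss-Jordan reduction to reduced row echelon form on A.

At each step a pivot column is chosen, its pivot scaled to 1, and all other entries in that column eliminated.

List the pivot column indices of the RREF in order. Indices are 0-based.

pivot columns: 0, 1, 2

[1] R0 /= -3  ⇒  (1, 4/3, -1/3)
     R1 -= 4·R0  ⇒  (0, -16/3, 16/3)
     R2 -= -4·R0  ⇒  (0, 28/3, 8/3)
[2] R1 /= -16/3  ⇒  (0, 1, -1)
     R0 -= 4/3·R1  ⇒  (1, 0, 1)
     R2 -= 28/3·R1  ⇒  (0, 0, 12)
[3] R2 /= 12  ⇒  (0, 0, 1)
     R0 -= 1·R2  ⇒  (1, 0, 0)
     R1 -= -1·R2  ⇒  (0, 1, 0)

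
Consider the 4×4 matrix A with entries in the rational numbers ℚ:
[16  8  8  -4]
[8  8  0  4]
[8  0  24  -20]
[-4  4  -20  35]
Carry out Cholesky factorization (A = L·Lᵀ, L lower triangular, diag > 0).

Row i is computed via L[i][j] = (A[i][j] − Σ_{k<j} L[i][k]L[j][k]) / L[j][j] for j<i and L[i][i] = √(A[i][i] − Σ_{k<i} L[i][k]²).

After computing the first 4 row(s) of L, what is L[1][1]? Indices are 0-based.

L[1][1] = 2

Step 1: L[0][0] = √(16) = 4.
  L[1][0] = (8) / L[0][0] = 2.
Step 2: L[1][1] = √(4) = 2.
  L[2][0] = (8) / L[0][0] = 2.
  L[2][1] = (-4) / L[1][1] = -2.
Step 3: L[2][2] = √(16) = 4.
  L[3][0] = (-4) / L[0][0] = -1.
  L[3][1] = (6) / L[1][1] = 3.
  L[3][2] = (-12) / L[2][2] = -3.
Step 4: L[3][3] = √(16) = 4.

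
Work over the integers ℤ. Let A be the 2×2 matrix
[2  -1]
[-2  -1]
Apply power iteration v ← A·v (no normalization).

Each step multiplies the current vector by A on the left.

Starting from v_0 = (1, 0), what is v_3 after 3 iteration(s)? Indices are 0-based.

v_3 = (14, -10)

v_0 = (1, 0).
v_1 = A·v_0 = (2, -2).
v_2 = A·v_1 = (6, -2).
v_3 = A·v_2 = (14, -10).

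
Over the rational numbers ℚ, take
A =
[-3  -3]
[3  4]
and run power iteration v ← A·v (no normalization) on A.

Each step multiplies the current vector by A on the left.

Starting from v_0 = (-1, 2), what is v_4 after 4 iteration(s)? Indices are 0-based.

v_4 = (-33, 59)

v_0 = (-1, 2).
v_1 = A·v_0 = (-3, 5).
v_2 = A·v_1 = (-6, 11).
v_3 = A·v_2 = (-15, 26).
v_4 = A·v_3 = (-33, 59).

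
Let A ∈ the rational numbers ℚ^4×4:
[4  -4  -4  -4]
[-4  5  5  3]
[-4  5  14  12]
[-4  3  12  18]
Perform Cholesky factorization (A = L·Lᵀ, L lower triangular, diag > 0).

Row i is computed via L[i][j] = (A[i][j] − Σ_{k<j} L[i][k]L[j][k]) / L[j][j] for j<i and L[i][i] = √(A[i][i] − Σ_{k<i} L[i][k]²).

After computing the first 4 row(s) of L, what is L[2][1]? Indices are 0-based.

L[2][1] = 1

Step 1: L[0][0] = √(4) = 2.
  L[1][0] = (-4) / L[0][0] = -2.
Step 2: L[1][1] = √(1) = 1.
  L[2][0] = (-4) / L[0][0] = -2.
  L[2][1] = (1) / L[1][1] = 1.
Step 3: L[2][2] = √(9) = 3.
  L[3][0] = (-4) / L[0][0] = -2.
  L[3][1] = (-1) / L[1][1] = -1.
  L[3][2] = (9) / L[2][2] = 3.
Step 4: L[3][3] = √(4) = 2.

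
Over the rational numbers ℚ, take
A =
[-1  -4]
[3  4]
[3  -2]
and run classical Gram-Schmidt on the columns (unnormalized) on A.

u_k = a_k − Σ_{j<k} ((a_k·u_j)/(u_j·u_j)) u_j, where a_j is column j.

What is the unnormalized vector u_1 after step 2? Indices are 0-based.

u_1 = (-66/19, 46/19, -68/19)

Step 1: u_0 = a_0 = (-1, 3, 3).
Step 2: u_1 = a_1 − (10/19)·u_0 = (-66/19, 46/19, -68/19).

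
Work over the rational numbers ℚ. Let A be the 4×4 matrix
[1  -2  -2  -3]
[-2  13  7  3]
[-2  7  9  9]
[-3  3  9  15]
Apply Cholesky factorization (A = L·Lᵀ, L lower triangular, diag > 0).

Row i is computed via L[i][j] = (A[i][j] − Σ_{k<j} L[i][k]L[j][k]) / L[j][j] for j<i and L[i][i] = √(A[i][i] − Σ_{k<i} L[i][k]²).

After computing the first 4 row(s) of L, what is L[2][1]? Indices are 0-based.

Step 1: L[0][0] = √(1) = 1.
  L[1][0] = (-2) / L[0][0] = -2.
Step 2: L[1][1] = √(9) = 3.
  L[2][0] = (-2) / L[0][0] = -2.
  L[2][1] = (3) / L[1][1] = 1.
Step 3: L[2][2] = √(4) = 2.
  L[3][0] = (-3) / L[0][0] = -3.
  L[3][1] = (-3) / L[1][1] = -1.
  L[3][2] = (4) / L[2][2] = 2.
Step 4: L[3][3] = √(1) = 1.

L[2][1] = 1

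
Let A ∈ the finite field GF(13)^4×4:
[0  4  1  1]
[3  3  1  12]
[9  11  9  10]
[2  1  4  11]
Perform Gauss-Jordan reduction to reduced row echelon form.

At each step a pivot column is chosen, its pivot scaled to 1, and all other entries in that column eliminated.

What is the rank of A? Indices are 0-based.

rank = 4

[1] R0 <-> R1
[1] R0 /= 3  ⇒  (1, 1, 9, 4)
     R2 -= 9·R0  ⇒  (0, 2, 6, 0)
     R3 -= 2·R0  ⇒  (0, 12, 12, 3)
[2] R1 /= 4  ⇒  (0, 1, 10, 10)
     R0 -= 1·R1  ⇒  (1, 0, 12, 7)
     R2 -= 2·R1  ⇒  (0, 0, 12, 6)
     R3 -= 12·R1  ⇒  (0, 0, 9, 0)
[3] R2 /= 12  ⇒  (0, 0, 1, 7)
     R0 -= 12·R2  ⇒  (1, 0, 0, 1)
     R1 -= 10·R2  ⇒  (0, 1, 0, 5)
     R3 -= 9·R2  ⇒  (0, 0, 0, 2)
[4] R3 /= 2  ⇒  (0, 0, 0, 1)
     R0 -= 1·R3  ⇒  (1, 0, 0, 0)
     R1 -= 5·R3  ⇒  (0, 1, 0, 0)
     R2 -= 7·R3  ⇒  (0, 0, 1, 0)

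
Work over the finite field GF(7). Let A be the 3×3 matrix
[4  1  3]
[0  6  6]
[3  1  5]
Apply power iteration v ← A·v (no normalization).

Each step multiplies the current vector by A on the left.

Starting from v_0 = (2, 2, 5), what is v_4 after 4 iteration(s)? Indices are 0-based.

v_0 = (2, 2, 5).
v_1 = A·v_0 = (4, 0, 5).
v_2 = A·v_1 = (3, 2, 2).
v_3 = A·v_2 = (6, 3, 0).
v_4 = A·v_3 = (6, 4, 0).

v_4 = (6, 4, 0)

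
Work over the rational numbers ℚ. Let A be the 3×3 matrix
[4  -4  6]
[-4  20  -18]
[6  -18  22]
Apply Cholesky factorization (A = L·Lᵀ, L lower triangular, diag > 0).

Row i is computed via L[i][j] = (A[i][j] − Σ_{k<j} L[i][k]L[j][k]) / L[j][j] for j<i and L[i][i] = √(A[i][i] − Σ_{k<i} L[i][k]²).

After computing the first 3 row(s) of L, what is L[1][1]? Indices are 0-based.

Step 1: L[0][0] = √(4) = 2.
  L[1][0] = (-4) / L[0][0] = -2.
Step 2: L[1][1] = √(16) = 4.
  L[2][0] = (6) / L[0][0] = 3.
  L[2][1] = (-12) / L[1][1] = -3.
Step 3: L[2][2] = √(4) = 2.

L[1][1] = 4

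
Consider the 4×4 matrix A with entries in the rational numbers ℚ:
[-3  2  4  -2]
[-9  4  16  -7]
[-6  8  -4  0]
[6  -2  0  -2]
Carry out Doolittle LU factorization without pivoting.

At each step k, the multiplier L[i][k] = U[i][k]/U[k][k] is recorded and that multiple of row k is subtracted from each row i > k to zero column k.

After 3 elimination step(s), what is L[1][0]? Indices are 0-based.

L[1][0] = 3

k=0: U[0][0]=-3
  eliminate (1,0): mult=3, new row 1: (0, -2, 4, -1); set L[1][0]=3
  eliminate (2,0): mult=2, new row 2: (0, 4, -12, 4); set L[2][0]=2
  eliminate (3,0): mult=-2, new row 3: (0, 2, 8, -6); set L[3][0]=-2
k=1: U[1][1]=-2
  eliminate (2,1): mult=-2, new row 2: (0, 0, -4, 2); set L[2][1]=-2
  eliminate (3,1): mult=-1, new row 3: (0, 0, 12, -7); set L[3][1]=-1
k=2: U[2][2]=-4
  eliminate (3,2): mult=-3, new row 3: (0, 0, 0, -1); set L[3][2]=-3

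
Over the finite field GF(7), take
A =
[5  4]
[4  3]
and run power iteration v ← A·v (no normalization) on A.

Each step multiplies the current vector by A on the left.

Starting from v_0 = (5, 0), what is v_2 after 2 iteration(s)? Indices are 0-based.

v_2 = (2, 6)

v_0 = (5, 0).
v_1 = A·v_0 = (4, 6).
v_2 = A·v_1 = (2, 6).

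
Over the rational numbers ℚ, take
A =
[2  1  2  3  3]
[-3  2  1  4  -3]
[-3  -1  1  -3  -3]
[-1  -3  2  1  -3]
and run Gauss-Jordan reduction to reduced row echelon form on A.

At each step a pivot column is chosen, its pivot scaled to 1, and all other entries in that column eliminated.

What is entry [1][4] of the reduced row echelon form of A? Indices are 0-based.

M[1][4] = 147/194

step 1: normalize row 0 (÷2) = (1, 1/2, 1, 3/2, 3/2)
  row 1: subtract -3×row0 = (0, 7/2, 4, 17/2, 3/2)
  row 2: subtract -3×row0 = (0, 1/2, 4, 3/2, 3/2)
  row 3: subtract -1×row0 = (0, -5/2, 3, 5/2, -3/2)
step 2: normalize row 1 (÷7/2) = (0, 1, 8/7, 17/7, 3/7)
  row 0: subtract 1/2×row1 = (1, 0, 3/7, 2/7, 9/7)
  row 2: subtract 1/2×row1 = (0, 0, 24/7, 2/7, 9/7)
  row 3: subtract -5/2×row1 = (0, 0, 41/7, 60/7, -3/7)
step 3: normalize row 2 (÷24/7) = (0, 0, 1, 1/12, 3/8)
  row 0: subtract 3/7×row2 = (1, 0, 0, 1/4, 9/8)
  row 1: subtract 8/7×row2 = (0, 1, 0, 7/3, 0)
  row 3: subtract 41/7×row2 = (0, 0, 0, 97/12, -21/8)
step 4: normalize row 3 (÷97/12) = (0, 0, 0, 1, -63/194)
  row 0: subtract 1/4×row3 = (1, 0, 0, 0, 117/97)
  row 1: subtract 7/3×row3 = (0, 1, 0, 0, 147/194)
  row 2: subtract 1/12×row3 = (0, 0, 1, 0, 39/97)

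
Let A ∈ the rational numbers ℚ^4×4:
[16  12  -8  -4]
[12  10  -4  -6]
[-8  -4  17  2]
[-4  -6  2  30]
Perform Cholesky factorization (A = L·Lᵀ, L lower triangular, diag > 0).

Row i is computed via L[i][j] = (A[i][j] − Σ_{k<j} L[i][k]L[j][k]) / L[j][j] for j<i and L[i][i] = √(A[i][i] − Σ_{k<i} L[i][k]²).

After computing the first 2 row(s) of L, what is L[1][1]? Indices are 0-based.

L[1][1] = 1

Step 1: L[0][0] = √(16) = 4.
  L[1][0] = (12) / L[0][0] = 3.
Step 2: L[1][1] = √(1) = 1.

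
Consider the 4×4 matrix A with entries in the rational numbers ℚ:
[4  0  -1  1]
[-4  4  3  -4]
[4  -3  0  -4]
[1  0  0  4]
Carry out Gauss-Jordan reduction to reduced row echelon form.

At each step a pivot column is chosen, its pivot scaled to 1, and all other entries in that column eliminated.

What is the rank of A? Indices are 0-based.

rank = 4

[1] R0 /= 4  ⇒  (1, 0, -1/4, 1/4)
     R1 -= -4·R0  ⇒  (0, 4, 2, -3)
     R2 -= 4·R0  ⇒  (0, -3, 1, -5)
     R3 -= 1·R0  ⇒  (0, 0, 1/4, 15/4)
[2] R1 /= 4  ⇒  (0, 1, 1/2, -3/4)
     R2 -= -3·R1  ⇒  (0, 0, 5/2, -29/4)
[3] R2 /= 5/2  ⇒  (0, 0, 1, -29/10)
     R0 -= -1/4·R2  ⇒  (1, 0, 0, -19/40)
     R1 -= 1/2·R2  ⇒  (0, 1, 0, 7/10)
     R3 -= 1/4·R2  ⇒  (0, 0, 0, 179/40)
[4] R3 /= 179/40  ⇒  (0, 0, 0, 1)
     R0 -= -19/40·R3  ⇒  (1, 0, 0, 0)
     R1 -= 7/10·R3  ⇒  (0, 1, 0, 0)
     R2 -= -29/10·R3  ⇒  (0, 0, 1, 0)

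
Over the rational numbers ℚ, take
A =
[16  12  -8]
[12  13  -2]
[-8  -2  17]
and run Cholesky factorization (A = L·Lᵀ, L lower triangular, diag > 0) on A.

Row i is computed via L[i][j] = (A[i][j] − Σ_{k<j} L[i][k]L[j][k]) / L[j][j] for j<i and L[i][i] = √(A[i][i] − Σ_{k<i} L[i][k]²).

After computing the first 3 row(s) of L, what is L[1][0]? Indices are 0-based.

Step 1: L[0][0] = √(16) = 4.
  L[1][0] = (12) / L[0][0] = 3.
Step 2: L[1][1] = √(4) = 2.
  L[2][0] = (-8) / L[0][0] = -2.
  L[2][1] = (4) / L[1][1] = 2.
Step 3: L[2][2] = √(9) = 3.

L[1][0] = 3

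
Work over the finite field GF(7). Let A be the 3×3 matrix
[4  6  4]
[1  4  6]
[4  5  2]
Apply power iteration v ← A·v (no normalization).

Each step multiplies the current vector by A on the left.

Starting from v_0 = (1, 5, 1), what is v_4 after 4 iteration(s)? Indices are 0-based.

v_4 = (2, 6, 4)

v_0 = (1, 5, 1).
v_1 = A·v_0 = (3, 6, 3).
v_2 = A·v_1 = (4, 3, 6).
v_3 = A·v_2 = (2, 3, 1).
v_4 = A·v_3 = (2, 6, 4).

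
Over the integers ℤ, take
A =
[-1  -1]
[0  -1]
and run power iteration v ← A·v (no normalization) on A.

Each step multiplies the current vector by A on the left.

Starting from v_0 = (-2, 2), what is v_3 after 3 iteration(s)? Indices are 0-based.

v_0 = (-2, 2).
v_1 = A·v_0 = (0, -2).
v_2 = A·v_1 = (2, 2).
v_3 = A·v_2 = (-4, -2).

v_3 = (-4, -2)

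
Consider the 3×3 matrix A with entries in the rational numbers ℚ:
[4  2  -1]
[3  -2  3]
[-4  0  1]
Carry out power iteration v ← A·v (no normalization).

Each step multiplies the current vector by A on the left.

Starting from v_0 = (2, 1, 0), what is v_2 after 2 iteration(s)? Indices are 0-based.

v_0 = (2, 1, 0).
v_1 = A·v_0 = (10, 4, -8).
v_2 = A·v_1 = (56, -2, -48).

v_2 = (56, -2, -48)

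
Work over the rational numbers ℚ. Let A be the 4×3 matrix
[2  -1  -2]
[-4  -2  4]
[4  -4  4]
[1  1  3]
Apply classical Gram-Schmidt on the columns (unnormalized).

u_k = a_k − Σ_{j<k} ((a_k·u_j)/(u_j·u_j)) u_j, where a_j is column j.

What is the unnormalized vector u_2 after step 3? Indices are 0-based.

u_2 = (-1792/733, 736/733, 856/733, 3104/733)

Step 1: u_0 = a_0 = (2, -4, 4, 1).
Step 2: u_1 = a_1 − (-9/37)·u_0 = (-19/37, -110/37, -112/37, 46/37).
Step 3: u_2 = a_2 − (-1/37)·u_0 − (-712/733)·u_1 = (-1792/733, 736/733, 856/733, 3104/733).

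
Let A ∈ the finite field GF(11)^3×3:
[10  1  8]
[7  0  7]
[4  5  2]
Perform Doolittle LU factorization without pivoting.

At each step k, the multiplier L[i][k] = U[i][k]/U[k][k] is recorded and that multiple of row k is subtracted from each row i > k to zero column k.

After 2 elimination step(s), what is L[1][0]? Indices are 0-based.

k=0: U[0][0]=10
  eliminate (1,0): mult=4, new row 1: (0, 7, 8); set L[1][0]=4
  eliminate (2,0): mult=7, new row 2: (0, 9, 1); set L[2][0]=7
k=1: U[1][1]=7
  eliminate (2,1): mult=6, new row 2: (0, 0, 8); set L[2][1]=6

L[1][0] = 4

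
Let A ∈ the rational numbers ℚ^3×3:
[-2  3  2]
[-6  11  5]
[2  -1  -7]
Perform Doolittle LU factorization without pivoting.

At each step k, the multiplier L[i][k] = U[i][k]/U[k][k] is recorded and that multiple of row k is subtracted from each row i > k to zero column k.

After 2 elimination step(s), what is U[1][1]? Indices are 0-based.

U[1][1] = 2

[col 0] pivot -2
  R1 -= 3*R0 → (0, 2, -1)  (L[1][0] := 3)
  R2 -= -1*R0 → (0, 2, -5)  (L[2][0] := -1)
[col 1] pivot 2
  R2 -= 1*R1 → (0, 0, -4)  (L[2][1] := 1)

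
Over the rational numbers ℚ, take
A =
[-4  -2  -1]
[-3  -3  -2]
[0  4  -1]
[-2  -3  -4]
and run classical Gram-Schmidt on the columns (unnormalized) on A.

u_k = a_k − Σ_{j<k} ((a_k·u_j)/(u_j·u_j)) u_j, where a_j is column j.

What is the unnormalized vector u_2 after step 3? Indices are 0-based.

u_2 = (791/573, -16/191, -773/573, -1510/573)

Step 1: u_0 = a_0 = (-4, -3, 0, -2).
Step 2: u_1 = a_1 − (23/29)·u_0 = (34/29, -18/29, 4, -41/29).
Step 3: u_2 = a_2 − (18/29)·u_0 − (50/573)·u_1 = (791/573, -16/191, -773/573, -1510/573).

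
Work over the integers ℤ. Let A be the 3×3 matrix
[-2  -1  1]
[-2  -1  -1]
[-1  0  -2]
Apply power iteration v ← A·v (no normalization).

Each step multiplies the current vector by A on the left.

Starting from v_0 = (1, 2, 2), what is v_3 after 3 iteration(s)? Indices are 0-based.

v_3 = (-13, -37, -29)

v_0 = (1, 2, 2).
v_1 = A·v_0 = (-2, -6, -5).
v_2 = A·v_1 = (5, 15, 12).
v_3 = A·v_2 = (-13, -37, -29).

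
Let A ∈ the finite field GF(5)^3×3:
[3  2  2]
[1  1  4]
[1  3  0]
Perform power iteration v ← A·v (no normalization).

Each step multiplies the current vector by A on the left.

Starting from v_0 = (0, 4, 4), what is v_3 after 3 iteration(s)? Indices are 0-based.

v_3 = (1, 0, 4)

v_0 = (0, 4, 4).
v_1 = A·v_0 = (1, 0, 2).
v_2 = A·v_1 = (2, 4, 1).
v_3 = A·v_2 = (1, 0, 4).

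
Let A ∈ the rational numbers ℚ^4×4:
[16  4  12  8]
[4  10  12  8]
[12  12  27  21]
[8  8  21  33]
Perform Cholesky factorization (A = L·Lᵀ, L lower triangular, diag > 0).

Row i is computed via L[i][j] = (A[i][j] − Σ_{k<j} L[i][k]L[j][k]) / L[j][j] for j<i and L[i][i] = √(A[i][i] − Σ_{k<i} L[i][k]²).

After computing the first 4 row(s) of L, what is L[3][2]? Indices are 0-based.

Step 1: L[0][0] = √(16) = 4.
  L[1][0] = (4) / L[0][0] = 1.
Step 2: L[1][1] = √(9) = 3.
  L[2][0] = (12) / L[0][0] = 3.
  L[2][1] = (9) / L[1][1] = 3.
Step 3: L[2][2] = √(9) = 3.
  L[3][0] = (8) / L[0][0] = 2.
  L[3][1] = (6) / L[1][1] = 2.
  L[3][2] = (9) / L[2][2] = 3.
Step 4: L[3][3] = √(16) = 4.

L[3][2] = 3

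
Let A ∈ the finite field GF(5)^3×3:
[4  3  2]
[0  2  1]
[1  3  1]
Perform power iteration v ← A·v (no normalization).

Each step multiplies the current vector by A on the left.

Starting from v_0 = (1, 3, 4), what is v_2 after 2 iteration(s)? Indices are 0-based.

v_2 = (2, 4, 0)

v_0 = (1, 3, 4).
v_1 = A·v_0 = (1, 0, 4).
v_2 = A·v_1 = (2, 4, 0).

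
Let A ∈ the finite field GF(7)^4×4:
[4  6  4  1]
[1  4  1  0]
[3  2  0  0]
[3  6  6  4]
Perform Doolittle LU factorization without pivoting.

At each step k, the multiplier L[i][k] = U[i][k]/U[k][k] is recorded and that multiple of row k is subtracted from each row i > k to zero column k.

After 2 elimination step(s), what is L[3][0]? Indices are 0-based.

L[3][0] = 6

Step 1: pivot at (0,0) is 4.
  row1 ← row1 − (2)·row0  ⇒  L[1][0]=2, U row1=(0, 6, 0, 5)
  row2 ← row2 − (6)·row0  ⇒  L[2][0]=6, U row2=(0, 1, 4, 1)
  row3 ← row3 − (6)·row0  ⇒  L[3][0]=6, U row3=(0, 5, 3, 5)
Step 2: pivot at (1,1) is 6.
  row2 ← row2 − (6)·row1  ⇒  L[2][1]=6, U row2=(0, 0, 4, 6)
  row3 ← row3 − (2)·row1  ⇒  L[3][1]=2, U row3=(0, 0, 3, 2)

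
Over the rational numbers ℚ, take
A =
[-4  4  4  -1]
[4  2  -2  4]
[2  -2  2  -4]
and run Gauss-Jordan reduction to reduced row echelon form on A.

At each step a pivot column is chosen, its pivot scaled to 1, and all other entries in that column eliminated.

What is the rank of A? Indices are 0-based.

rank = 3

step 1: normalize row 0 (÷-4) = (1, -1, -1, 1/4)
  row 1: subtract 4×row0 = (0, 6, 2, 3)
  row 2: subtract 2×row0 = (0, 0, 4, -9/2)
step 2: normalize row 1 (÷6) = (0, 1, 1/3, 1/2)
  row 0: subtract -1×row1 = (1, 0, -2/3, 3/4)
step 3: normalize row 2 (÷4) = (0, 0, 1, -9/8)
  row 0: subtract -2/3×row2 = (1, 0, 0, 0)
  row 1: subtract 1/3×row2 = (0, 1, 0, 7/8)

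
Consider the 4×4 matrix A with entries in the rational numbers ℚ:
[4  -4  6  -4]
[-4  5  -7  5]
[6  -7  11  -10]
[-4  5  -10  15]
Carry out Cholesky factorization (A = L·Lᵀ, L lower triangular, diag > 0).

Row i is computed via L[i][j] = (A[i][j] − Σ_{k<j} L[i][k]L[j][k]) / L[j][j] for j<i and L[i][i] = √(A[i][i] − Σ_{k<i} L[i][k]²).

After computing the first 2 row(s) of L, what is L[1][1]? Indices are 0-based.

Step 1: L[0][0] = √(4) = 2.
  L[1][0] = (-4) / L[0][0] = -2.
Step 2: L[1][1] = √(1) = 1.

L[1][1] = 1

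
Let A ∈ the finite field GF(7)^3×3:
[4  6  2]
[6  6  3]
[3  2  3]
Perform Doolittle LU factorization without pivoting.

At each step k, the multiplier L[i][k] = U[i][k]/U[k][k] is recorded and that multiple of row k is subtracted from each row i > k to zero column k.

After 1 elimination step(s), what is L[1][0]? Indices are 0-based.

L[1][0] = 5

Step 1: pivot at (0,0) is 4.
  row1 ← row1 − (5)·row0  ⇒  L[1][0]=5, U row1=(0, 4, 0)
  row2 ← row2 − (6)·row0  ⇒  L[2][0]=6, U row2=(0, 1, 5)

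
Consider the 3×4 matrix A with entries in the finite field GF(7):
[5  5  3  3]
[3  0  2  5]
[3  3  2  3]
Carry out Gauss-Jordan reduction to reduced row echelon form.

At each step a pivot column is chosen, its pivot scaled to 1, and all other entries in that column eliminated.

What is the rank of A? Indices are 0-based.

rank = 3

step 1: normalize row 0 (÷5) = (1, 1, 2, 2)
  row 1: subtract 3×row0 = (0, 4, 3, 6)
  row 2: subtract 3×row0 = (0, 0, 3, 4)
step 2: normalize row 1 (÷4) = (0, 1, 6, 5)
  row 0: subtract 1×row1 = (1, 0, 3, 4)
step 3: normalize row 2 (÷3) = (0, 0, 1, 6)
  row 0: subtract 3×row2 = (1, 0, 0, 0)
  row 1: subtract 6×row2 = (0, 1, 0, 4)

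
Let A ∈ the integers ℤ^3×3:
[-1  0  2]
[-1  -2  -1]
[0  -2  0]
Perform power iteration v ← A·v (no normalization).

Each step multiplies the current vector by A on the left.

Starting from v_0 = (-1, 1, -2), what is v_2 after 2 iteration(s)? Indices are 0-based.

v_2 = (-1, 3, -2)

v_0 = (-1, 1, -2).
v_1 = A·v_0 = (-3, 1, -2).
v_2 = A·v_1 = (-1, 3, -2).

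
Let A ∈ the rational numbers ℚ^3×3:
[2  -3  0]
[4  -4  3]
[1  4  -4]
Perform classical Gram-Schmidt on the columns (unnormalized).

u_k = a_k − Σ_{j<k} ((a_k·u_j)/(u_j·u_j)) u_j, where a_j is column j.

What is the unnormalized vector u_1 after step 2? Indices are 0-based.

u_1 = (-9/7, -4/7, 34/7)

Step 1: u_0 = a_0 = (2, 4, 1).
Step 2: u_1 = a_1 − (-6/7)·u_0 = (-9/7, -4/7, 34/7).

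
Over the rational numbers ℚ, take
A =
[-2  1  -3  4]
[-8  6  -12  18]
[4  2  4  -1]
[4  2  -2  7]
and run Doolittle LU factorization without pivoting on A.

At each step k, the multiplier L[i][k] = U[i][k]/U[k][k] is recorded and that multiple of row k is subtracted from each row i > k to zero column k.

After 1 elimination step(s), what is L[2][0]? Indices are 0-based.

Step 1: pivot at (0,0) is -2.
  row1 ← row1 − (4)·row0  ⇒  L[1][0]=4, U row1=(0, 2, 0, 2)
  row2 ← row2 − (-2)·row0  ⇒  L[2][0]=-2, U row2=(0, 4, -2, 7)
  row3 ← row3 − (-2)·row0  ⇒  L[3][0]=-2, U row3=(0, 4, -8, 15)

L[2][0] = -2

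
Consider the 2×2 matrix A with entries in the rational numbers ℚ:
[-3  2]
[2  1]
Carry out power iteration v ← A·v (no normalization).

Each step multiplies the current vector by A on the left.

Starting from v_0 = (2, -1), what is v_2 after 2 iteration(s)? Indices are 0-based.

v_2 = (30, -13)

v_0 = (2, -1).
v_1 = A·v_0 = (-8, 3).
v_2 = A·v_1 = (30, -13).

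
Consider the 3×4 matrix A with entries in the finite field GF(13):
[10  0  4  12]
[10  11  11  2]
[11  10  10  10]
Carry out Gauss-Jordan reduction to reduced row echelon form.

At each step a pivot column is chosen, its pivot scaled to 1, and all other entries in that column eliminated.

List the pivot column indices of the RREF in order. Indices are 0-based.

pivot columns: 0, 1, 2

[1] R0 /= 10  ⇒  (1, 0, 3, 9)
     R1 -= 10·R0  ⇒  (0, 11, 7, 3)
     R2 -= 11·R0  ⇒  (0, 10, 3, 2)
[2] R1 /= 11  ⇒  (0, 1, 3, 5)
     R2 -= 10·R1  ⇒  (0, 0, 12, 4)
[3] R2 /= 12  ⇒  (0, 0, 1, 9)
     R0 -= 3·R2  ⇒  (1, 0, 0, 8)
     R1 -= 3·R2  ⇒  (0, 1, 0, 4)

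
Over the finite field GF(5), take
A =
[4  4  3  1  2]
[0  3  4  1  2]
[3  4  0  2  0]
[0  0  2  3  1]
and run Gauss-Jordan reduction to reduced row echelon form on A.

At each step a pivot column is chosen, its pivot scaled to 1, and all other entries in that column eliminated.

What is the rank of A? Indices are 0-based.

step 1: normalize row 0 (÷4) = (1, 1, 2, 4, 3)
  row 2: subtract 3×row0 = (0, 1, 4, 0, 1)
step 2: normalize row 1 (÷3) = (0, 1, 3, 2, 4)
  row 0: subtract 1×row1 = (1, 0, 4, 2, 4)
  row 2: subtract 1×row1 = (0, 0, 1, 3, 2)
step 3: normalize row 2 (÷1) = (0, 0, 1, 3, 2)
  row 0: subtract 4×row2 = (1, 0, 0, 0, 1)
  row 1: subtract 3×row2 = (0, 1, 0, 3, 3)
  row 3: subtract 2×row2 = (0, 0, 0, 2, 2)
step 4: normalize row 3 (÷2) = (0, 0, 0, 1, 1)
  row 1: subtract 3×row3 = (0, 1, 0, 0, 0)
  row 2: subtract 3×row3 = (0, 0, 1, 0, 4)

rank = 4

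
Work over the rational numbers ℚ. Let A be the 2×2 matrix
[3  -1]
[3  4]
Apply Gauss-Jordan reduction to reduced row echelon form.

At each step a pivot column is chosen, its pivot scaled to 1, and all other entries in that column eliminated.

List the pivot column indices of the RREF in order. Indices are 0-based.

pivot(0,0)=3: scale R0 → (1, -1/3)
  clear (1,0): R1 −= (3)R0 → (0, 5)
pivot(1,1)=5: scale R1 → (0, 1)
  clear (0,1): R0 −= (-1/3)R1 → (1, 0)

pivot columns: 0, 1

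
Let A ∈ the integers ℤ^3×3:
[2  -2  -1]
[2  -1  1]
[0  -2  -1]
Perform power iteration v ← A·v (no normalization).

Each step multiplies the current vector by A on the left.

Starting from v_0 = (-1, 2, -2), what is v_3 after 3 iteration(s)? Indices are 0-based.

v_3 = (6, 30, -6)

v_0 = (-1, 2, -2).
v_1 = A·v_0 = (-4, -6, -2).
v_2 = A·v_1 = (6, -4, 14).
v_3 = A·v_2 = (6, 30, -6).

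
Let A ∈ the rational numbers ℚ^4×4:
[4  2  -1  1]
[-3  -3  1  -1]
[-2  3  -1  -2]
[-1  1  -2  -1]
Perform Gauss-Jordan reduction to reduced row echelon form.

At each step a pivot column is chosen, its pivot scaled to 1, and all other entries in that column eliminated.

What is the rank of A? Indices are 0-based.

[1] R0 /= 4  ⇒  (1, 1/2, -1/4, 1/4)
     R1 -= -3·R0  ⇒  (0, -3/2, 1/4, -1/4)
     R2 -= -2·R0  ⇒  (0, 4, -3/2, -3/2)
     R3 -= -1·R0  ⇒  (0, 3/2, -9/4, -3/4)
[2] R1 /= -3/2  ⇒  (0, 1, -1/6, 1/6)
     R0 -= 1/2·R1  ⇒  (1, 0, -1/6, 1/6)
     R2 -= 4·R1  ⇒  (0, 0, -5/6, -13/6)
     R3 -= 3/2·R1  ⇒  (0, 0, -2, -1)
[3] R2 /= -5/6  ⇒  (0, 0, 1, 13/5)
     R0 -= -1/6·R2  ⇒  (1, 0, 0, 3/5)
     R1 -= -1/6·R2  ⇒  (0, 1, 0, 3/5)
     R3 -= -2·R2  ⇒  (0, 0, 0, 21/5)
[4] R3 /= 21/5  ⇒  (0, 0, 0, 1)
     R0 -= 3/5·R3  ⇒  (1, 0, 0, 0)
     R1 -= 3/5·R3  ⇒  (0, 1, 0, 0)
     R2 -= 13/5·R3  ⇒  (0, 0, 1, 0)

rank = 4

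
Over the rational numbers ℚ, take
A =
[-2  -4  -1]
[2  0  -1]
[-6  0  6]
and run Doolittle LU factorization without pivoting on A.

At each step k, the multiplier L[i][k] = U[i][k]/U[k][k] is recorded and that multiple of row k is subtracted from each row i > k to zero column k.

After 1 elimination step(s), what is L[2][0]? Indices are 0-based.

L[2][0] = 3

[col 0] pivot -2
  R1 -= -1*R0 → (0, -4, -2)  (L[1][0] := -1)
  R2 -= 3*R0 → (0, 12, 9)  (L[2][0] := 3)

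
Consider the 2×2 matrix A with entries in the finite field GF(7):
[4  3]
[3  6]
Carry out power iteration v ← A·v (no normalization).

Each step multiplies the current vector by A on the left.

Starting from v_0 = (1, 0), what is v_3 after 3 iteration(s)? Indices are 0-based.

v_0 = (1, 0).
v_1 = A·v_0 = (4, 3).
v_2 = A·v_1 = (4, 2).
v_3 = A·v_2 = (1, 3).

v_3 = (1, 3)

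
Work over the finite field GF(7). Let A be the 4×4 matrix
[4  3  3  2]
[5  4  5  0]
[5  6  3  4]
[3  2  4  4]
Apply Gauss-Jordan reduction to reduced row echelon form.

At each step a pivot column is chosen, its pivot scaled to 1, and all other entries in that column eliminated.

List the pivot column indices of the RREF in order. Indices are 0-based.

step 1: normalize row 0 (÷4) = (1, 6, 6, 4)
  row 1: subtract 5×row0 = (0, 2, 3, 1)
  row 2: subtract 5×row0 = (0, 4, 1, 5)
  row 3: subtract 3×row0 = (0, 5, 0, 6)
step 2: normalize row 1 (÷2) = (0, 1, 5, 4)
  row 0: subtract 6×row1 = (1, 0, 4, 1)
  row 2: subtract 4×row1 = (0, 0, 2, 3)
  row 3: subtract 5×row1 = (0, 0, 3, 0)
step 3: normalize row 2 (÷2) = (0, 0, 1, 5)
  row 0: subtract 4×row2 = (1, 0, 0, 2)
  row 1: subtract 5×row2 = (0, 1, 0, 0)
  row 3: subtract 3×row2 = (0, 0, 0, 6)
step 4: normalize row 3 (÷6) = (0, 0, 0, 1)
  row 0: subtract 2×row3 = (1, 0, 0, 0)
  row 2: subtract 5×row3 = (0, 0, 1, 0)

pivot columns: 0, 1, 2, 3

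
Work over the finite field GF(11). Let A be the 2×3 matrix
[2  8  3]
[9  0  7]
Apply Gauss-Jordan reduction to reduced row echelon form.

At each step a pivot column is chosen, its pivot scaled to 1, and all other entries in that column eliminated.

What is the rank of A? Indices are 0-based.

step 1: normalize row 0 (÷2) = (1, 4, 7)
  row 1: subtract 9×row0 = (0, 8, 10)
step 2: normalize row 1 (÷8) = (0, 1, 4)
  row 0: subtract 4×row1 = (1, 0, 2)

rank = 2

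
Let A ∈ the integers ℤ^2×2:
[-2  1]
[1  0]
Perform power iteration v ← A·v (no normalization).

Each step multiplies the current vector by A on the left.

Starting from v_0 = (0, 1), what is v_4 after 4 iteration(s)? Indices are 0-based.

v_4 = (-12, 5)

v_0 = (0, 1).
v_1 = A·v_0 = (1, 0).
v_2 = A·v_1 = (-2, 1).
v_3 = A·v_2 = (5, -2).
v_4 = A·v_3 = (-12, 5).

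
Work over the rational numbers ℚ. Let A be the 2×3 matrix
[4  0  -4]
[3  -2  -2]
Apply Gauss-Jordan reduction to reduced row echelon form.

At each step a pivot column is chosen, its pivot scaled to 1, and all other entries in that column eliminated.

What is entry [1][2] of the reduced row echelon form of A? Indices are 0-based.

M[1][2] = -1/2

[1] R0 /= 4  ⇒  (1, 0, -1)
     R1 -= 3·R0  ⇒  (0, -2, 1)
[2] R1 /= -2  ⇒  (0, 1, -1/2)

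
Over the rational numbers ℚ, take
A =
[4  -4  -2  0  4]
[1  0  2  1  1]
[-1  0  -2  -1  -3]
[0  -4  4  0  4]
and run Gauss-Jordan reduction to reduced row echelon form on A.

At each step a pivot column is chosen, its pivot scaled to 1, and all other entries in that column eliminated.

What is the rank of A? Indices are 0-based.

rank = 4

step 1: normalize row 0 (÷4) = (1, -1, -1/2, 0, 1)
  row 1: subtract 1×row0 = (0, 1, 5/2, 1, 0)
  row 2: subtract -1×row0 = (0, -1, -5/2, -1, -2)
step 2: normalize row 1 (÷1) = (0, 1, 5/2, 1, 0)
  row 0: subtract -1×row1 = (1, 0, 2, 1, 1)
  row 2: subtract -1×row1 = (0, 0, 0, 0, -2)
  row 3: subtract -4×row1 = (0, 0, 14, 4, 4)
step 3: exchange rows 2,3
step 3: normalize row 2 (÷14) = (0, 0, 1, 2/7, 2/7)
  row 0: subtract 2×row2 = (1, 0, 0, 3/7, 3/7)
  row 1: subtract 5/2×row2 = (0, 1, 0, 2/7, -5/7)
skip col 3 (zero from row 3)
step 4: normalize row 3 (÷-2) = (0, 0, 0, 0, 1)
  row 0: subtract 3/7×row3 = (1, 0, 0, 3/7, 0)
  row 1: subtract -5/7×row3 = (0, 1, 0, 2/7, 0)
  row 2: subtract 2/7×row3 = (0, 0, 1, 2/7, 0)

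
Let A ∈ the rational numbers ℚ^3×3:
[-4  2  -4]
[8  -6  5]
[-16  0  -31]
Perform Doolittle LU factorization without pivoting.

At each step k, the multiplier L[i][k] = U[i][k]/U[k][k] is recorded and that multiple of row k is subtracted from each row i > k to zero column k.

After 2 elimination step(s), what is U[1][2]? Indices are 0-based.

U[1][2] = -3

k=0: U[0][0]=-4
  eliminate (1,0): mult=-2, new row 1: (0, -2, -3); set L[1][0]=-2
  eliminate (2,0): mult=4, new row 2: (0, -8, -15); set L[2][0]=4
k=1: U[1][1]=-2
  eliminate (2,1): mult=4, new row 2: (0, 0, -3); set L[2][1]=4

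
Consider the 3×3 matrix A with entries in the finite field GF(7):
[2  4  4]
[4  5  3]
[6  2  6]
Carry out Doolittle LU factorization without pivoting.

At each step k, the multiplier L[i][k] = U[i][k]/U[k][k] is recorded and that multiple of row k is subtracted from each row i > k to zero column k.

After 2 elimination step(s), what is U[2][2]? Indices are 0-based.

[col 0] pivot 2
  R1 -= 2*R0 → (0, 4, 2)  (L[1][0] := 2)
  R2 -= 3*R0 → (0, 4, 1)  (L[2][0] := 3)
[col 1] pivot 4
  R2 -= 1*R1 → (0, 0, 6)  (L[2][1] := 1)

U[2][2] = 6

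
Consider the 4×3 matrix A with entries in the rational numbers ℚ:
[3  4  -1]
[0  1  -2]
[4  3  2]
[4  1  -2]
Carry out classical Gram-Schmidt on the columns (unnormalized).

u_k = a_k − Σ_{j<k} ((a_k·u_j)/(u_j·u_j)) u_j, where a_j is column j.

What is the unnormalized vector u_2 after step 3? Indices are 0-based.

Step 1: u_0 = a_0 = (3, 0, 4, 4).
Step 2: u_1 = a_1 − (28/41)·u_0 = (80/41, 1, 11/41, -71/41).
Step 3: u_2 = a_2 − (-3/41)·u_0 − (2/323)·u_1 = (-256/323, -648/323, 740/323, -548/323).

u_2 = (-256/323, -648/323, 740/323, -548/323)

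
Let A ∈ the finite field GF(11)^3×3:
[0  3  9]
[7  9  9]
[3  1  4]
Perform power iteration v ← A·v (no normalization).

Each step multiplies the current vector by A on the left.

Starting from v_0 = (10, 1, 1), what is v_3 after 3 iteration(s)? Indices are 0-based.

v_3 = (9, 10, 2)

v_0 = (10, 1, 1).
v_1 = A·v_0 = (1, 0, 2).
v_2 = A·v_1 = (7, 3, 0).
v_3 = A·v_2 = (9, 10, 2).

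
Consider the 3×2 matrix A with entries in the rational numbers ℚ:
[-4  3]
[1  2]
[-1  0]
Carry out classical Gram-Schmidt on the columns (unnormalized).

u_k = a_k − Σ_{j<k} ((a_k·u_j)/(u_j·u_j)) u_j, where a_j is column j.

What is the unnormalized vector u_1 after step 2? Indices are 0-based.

u_1 = (7/9, 23/9, -5/9)

Step 1: u_0 = a_0 = (-4, 1, -1).
Step 2: u_1 = a_1 − (-5/9)·u_0 = (7/9, 23/9, -5/9).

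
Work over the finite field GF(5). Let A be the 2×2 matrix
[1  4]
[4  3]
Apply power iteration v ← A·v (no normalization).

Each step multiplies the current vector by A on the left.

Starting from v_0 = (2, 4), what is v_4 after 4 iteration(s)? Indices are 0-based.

v_0 = (2, 4).
v_1 = A·v_0 = (3, 0).
v_2 = A·v_1 = (3, 2).
v_3 = A·v_2 = (1, 3).
v_4 = A·v_3 = (3, 3).

v_4 = (3, 3)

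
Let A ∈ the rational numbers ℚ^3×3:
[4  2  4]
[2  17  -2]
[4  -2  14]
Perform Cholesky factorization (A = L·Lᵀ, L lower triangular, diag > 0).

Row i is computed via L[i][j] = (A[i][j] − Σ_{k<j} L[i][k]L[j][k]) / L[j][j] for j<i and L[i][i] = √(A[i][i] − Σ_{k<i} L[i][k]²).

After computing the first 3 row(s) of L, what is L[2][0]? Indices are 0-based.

L[2][0] = 2

Step 1: L[0][0] = √(4) = 2.
  L[1][0] = (2) / L[0][0] = 1.
Step 2: L[1][1] = √(16) = 4.
  L[2][0] = (4) / L[0][0] = 2.
  L[2][1] = (-4) / L[1][1] = -1.
Step 3: L[2][2] = √(9) = 3.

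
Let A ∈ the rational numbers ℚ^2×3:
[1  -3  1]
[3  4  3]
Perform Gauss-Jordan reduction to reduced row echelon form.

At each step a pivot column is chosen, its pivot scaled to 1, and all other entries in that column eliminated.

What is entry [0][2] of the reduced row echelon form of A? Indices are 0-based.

M[0][2] = 1

[1] R0 /= 1  ⇒  (1, -3, 1)
     R1 -= 3·R0  ⇒  (0, 13, 0)
[2] R1 /= 13  ⇒  (0, 1, 0)
     R0 -= -3·R1  ⇒  (1, 0, 1)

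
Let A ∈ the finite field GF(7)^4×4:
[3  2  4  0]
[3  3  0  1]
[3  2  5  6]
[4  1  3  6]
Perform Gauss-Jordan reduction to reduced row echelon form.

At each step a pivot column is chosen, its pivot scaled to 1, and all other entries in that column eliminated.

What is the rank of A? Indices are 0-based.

pivot(0,0)=3: scale R0 → (1, 3, 6, 0)
  clear (1,0): R1 −= (3)R0 → (0, 1, 3, 1)
  clear (2,0): R2 −= (3)R0 → (0, 0, 1, 6)
  clear (3,0): R3 −= (4)R0 → (0, 3, 0, 6)
pivot(1,1)=1: scale R1 → (0, 1, 3, 1)
  clear (0,1): R0 −= (3)R1 → (1, 0, 4, 4)
  clear (3,1): R3 −= (3)R1 → (0, 0, 5, 3)
pivot(2,2)=1: scale R2 → (0, 0, 1, 6)
  clear (0,2): R0 −= (4)R2 → (1, 0, 0, 1)
  clear (1,2): R1 −= (3)R2 → (0, 1, 0, 4)
  clear (3,2): R3 −= (5)R2 → (0, 0, 0, 1)
pivot(3,3)=1: scale R3 → (0, 0, 0, 1)
  clear (0,3): R0 −= (1)R3 → (1, 0, 0, 0)
  clear (1,3): R1 −= (4)R3 → (0, 1, 0, 0)
  clear (2,3): R2 −= (6)R3 → (0, 0, 1, 0)

rank = 4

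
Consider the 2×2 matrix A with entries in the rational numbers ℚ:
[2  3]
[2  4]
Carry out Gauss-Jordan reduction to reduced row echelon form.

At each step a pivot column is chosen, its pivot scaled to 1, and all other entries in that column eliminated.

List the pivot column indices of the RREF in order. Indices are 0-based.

pivot columns: 0, 1

[1] R0 /= 2  ⇒  (1, 3/2)
     R1 -= 2·R0  ⇒  (0, 1)
[2] R1 /= 1  ⇒  (0, 1)
     R0 -= 3/2·R1  ⇒  (1, 0)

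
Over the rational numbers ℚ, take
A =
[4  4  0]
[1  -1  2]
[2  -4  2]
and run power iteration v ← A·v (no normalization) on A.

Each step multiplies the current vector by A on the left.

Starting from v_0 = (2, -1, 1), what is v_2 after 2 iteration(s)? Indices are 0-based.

v_0 = (2, -1, 1).
v_1 = A·v_0 = (4, 5, 10).
v_2 = A·v_1 = (36, 19, 8).

v_2 = (36, 19, 8)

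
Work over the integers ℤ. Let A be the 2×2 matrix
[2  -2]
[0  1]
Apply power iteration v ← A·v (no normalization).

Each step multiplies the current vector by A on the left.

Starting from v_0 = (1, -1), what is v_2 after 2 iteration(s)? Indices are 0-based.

v_0 = (1, -1).
v_1 = A·v_0 = (4, -1).
v_2 = A·v_1 = (10, -1).

v_2 = (10, -1)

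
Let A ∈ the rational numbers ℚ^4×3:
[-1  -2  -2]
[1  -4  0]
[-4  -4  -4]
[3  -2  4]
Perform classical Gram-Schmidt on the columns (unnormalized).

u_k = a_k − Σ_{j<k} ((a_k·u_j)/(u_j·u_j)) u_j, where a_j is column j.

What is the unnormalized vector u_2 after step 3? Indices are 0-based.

u_2 = (-95/127, -96/127, 86/127, 115/127)

Step 1: u_0 = a_0 = (-1, 1, -4, 3).
Step 2: u_1 = a_1 − (8/27)·u_0 = (-46/27, -116/27, -76/27, -26/9).
Step 3: u_2 = a_2 − (10/9)·u_0 − (21/254)·u_1 = (-95/127, -96/127, 86/127, 115/127).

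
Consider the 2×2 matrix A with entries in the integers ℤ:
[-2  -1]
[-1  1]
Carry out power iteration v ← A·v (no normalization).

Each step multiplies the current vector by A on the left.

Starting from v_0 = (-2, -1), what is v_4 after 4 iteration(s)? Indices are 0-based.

v_0 = (-2, -1).
v_1 = A·v_0 = (5, 1).
v_2 = A·v_1 = (-11, -4).
v_3 = A·v_2 = (26, 7).
v_4 = A·v_3 = (-59, -19).

v_4 = (-59, -19)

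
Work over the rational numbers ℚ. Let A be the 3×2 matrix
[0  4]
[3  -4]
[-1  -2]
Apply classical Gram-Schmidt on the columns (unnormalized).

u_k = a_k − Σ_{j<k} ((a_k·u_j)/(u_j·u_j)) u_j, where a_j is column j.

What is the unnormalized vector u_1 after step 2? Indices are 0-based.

Step 1: u_0 = a_0 = (0, 3, -1).
Step 2: u_1 = a_1 − (-1)·u_0 = (4, -1, -3).

u_1 = (4, -1, -3)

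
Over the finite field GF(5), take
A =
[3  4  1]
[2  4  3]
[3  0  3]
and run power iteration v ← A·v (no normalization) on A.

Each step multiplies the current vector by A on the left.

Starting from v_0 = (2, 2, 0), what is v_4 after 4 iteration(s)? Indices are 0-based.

v_0 = (2, 2, 0).
v_1 = A·v_0 = (4, 2, 1).
v_2 = A·v_1 = (1, 4, 0).
v_3 = A·v_2 = (4, 3, 3).
v_4 = A·v_3 = (2, 4, 1).

v_4 = (2, 4, 1)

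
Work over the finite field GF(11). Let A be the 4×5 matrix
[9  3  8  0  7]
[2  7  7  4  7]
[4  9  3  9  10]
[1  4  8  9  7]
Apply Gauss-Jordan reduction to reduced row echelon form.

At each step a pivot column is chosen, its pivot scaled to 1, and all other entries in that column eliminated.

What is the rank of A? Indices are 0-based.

pivot(0,0)=9: scale R0 → (1, 4, 7, 0, 2)
  clear (1,0): R1 −= (2)R0 → (0, 10, 4, 4, 3)
  clear (2,0): R2 −= (4)R0 → (0, 4, 8, 9, 2)
  clear (3,0): R3 −= (1)R0 → (0, 0, 1, 9, 5)
pivot(1,1)=10: scale R1 → (0, 1, 7, 7, 8)
  clear (0,1): R0 −= (4)R1 → (1, 0, 1, 5, 3)
  clear (2,1): R2 −= (4)R1 → (0, 0, 2, 3, 3)
pivot(2,2)=2: scale R2 → (0, 0, 1, 7, 7)
  clear (0,2): R0 −= (1)R2 → (1, 0, 0, 9, 7)
  clear (1,2): R1 −= (7)R2 → (0, 1, 0, 2, 3)
  clear (3,2): R3 −= (1)R2 → (0, 0, 0, 2, 9)
pivot(3,3)=2: scale R3 → (0, 0, 0, 1, 10)
  clear (0,3): R0 −= (9)R3 → (1, 0, 0, 0, 5)
  clear (1,3): R1 −= (2)R3 → (0, 1, 0, 0, 5)
  clear (2,3): R2 −= (7)R3 → (0, 0, 1, 0, 3)

rank = 4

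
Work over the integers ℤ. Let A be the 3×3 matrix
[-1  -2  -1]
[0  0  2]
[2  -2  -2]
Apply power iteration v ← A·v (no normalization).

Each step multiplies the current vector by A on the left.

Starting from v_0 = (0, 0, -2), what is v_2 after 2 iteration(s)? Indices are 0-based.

v_2 = (2, 8, 4)

v_0 = (0, 0, -2).
v_1 = A·v_0 = (2, -4, 4).
v_2 = A·v_1 = (2, 8, 4).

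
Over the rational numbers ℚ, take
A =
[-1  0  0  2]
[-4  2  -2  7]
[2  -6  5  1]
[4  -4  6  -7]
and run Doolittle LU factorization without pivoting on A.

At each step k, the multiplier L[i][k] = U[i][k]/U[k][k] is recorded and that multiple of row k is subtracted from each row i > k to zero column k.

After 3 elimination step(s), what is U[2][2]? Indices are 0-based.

U[2][2] = -1

k=0: U[0][0]=-1
  eliminate (1,0): mult=4, new row 1: (0, 2, -2, -1); set L[1][0]=4
  eliminate (2,0): mult=-2, new row 2: (0, -6, 5, 5); set L[2][0]=-2
  eliminate (3,0): mult=-4, new row 3: (0, -4, 6, 1); set L[3][0]=-4
k=1: U[1][1]=2
  eliminate (2,1): mult=-3, new row 2: (0, 0, -1, 2); set L[2][1]=-3
  eliminate (3,1): mult=-2, new row 3: (0, 0, 2, -1); set L[3][1]=-2
k=2: U[2][2]=-1
  eliminate (3,2): mult=-2, new row 3: (0, 0, 0, 3); set L[3][2]=-2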